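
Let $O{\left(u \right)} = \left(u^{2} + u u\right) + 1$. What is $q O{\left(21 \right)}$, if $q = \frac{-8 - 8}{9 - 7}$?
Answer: $-7064$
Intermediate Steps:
$O{\left(u \right)} = 1 + 2 u^{2}$ ($O{\left(u \right)} = \left(u^{2} + u^{2}\right) + 1 = 2 u^{2} + 1 = 1 + 2 u^{2}$)
$q = -8$ ($q = - \frac{16}{2} = \left(-16\right) \frac{1}{2} = -8$)
$q O{\left(21 \right)} = - 8 \left(1 + 2 \cdot 21^{2}\right) = - 8 \left(1 + 2 \cdot 441\right) = - 8 \left(1 + 882\right) = \left(-8\right) 883 = -7064$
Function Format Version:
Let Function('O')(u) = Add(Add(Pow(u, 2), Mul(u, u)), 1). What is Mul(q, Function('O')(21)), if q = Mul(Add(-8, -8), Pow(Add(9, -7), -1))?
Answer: -7064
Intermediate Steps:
Function('O')(u) = Add(1, Mul(2, Pow(u, 2))) (Function('O')(u) = Add(Add(Pow(u, 2), Pow(u, 2)), 1) = Add(Mul(2, Pow(u, 2)), 1) = Add(1, Mul(2, Pow(u, 2))))
q = -8 (q = Mul(-16, Pow(2, -1)) = Mul(-16, Rational(1, 2)) = -8)
Mul(q, Function('O')(21)) = Mul(-8, Add(1, Mul(2, Pow(21, 2)))) = Mul(-8, Add(1, Mul(2, 441))) = Mul(-8, Add(1, 882)) = Mul(-8, 883) = -7064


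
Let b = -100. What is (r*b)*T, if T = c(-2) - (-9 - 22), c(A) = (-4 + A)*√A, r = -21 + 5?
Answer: 49600 - 9600*I*√2 ≈ 49600.0 - 13576.0*I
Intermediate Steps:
r = -16
c(A) = √A*(-4 + A)
T = 31 - 6*I*√2 (T = √(-2)*(-4 - 2) - (-9 - 22) = (I*√2)*(-6) - 1*(-31) = -6*I*√2 + 31 = 31 - 6*I*√2 ≈ 31.0 - 8.4853*I)
(r*b)*T = (-16*(-100))*(31 - 6*I*√2) = 1600*(31 - 6*I*√2) = 49600 - 9600*I*√2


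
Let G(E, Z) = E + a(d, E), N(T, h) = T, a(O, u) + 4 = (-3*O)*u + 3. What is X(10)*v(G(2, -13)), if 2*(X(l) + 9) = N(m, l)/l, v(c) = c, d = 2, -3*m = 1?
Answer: 5951/60 ≈ 99.183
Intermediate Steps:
m = -⅓ (m = -⅓*1 = -⅓ ≈ -0.33333)
a(O, u) = -1 - 3*O*u (a(O, u) = -4 + ((-3*O)*u + 3) = -4 + (-3*O*u + 3) = -4 + (3 - 3*O*u) = -1 - 3*O*u)
G(E, Z) = -1 - 5*E (G(E, Z) = E + (-1 - 3*2*E) = E + (-1 - 6*E) = -1 - 5*E)
X(l) = -9 - 1/(6*l) (X(l) = -9 + (-1/(3*l))/2 = -9 - 1/(6*l))
X(10)*v(G(2, -13)) = (-9 - ⅙/10)*(-1 - 5*2) = (-9 - ⅙*⅒)*(-1 - 10) = (-9 - 1/60)*(-11) = -541/60*(-11) = 5951/60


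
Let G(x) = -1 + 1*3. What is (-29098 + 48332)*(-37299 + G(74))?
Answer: -717370498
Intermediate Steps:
G(x) = 2 (G(x) = -1 + 3 = 2)
(-29098 + 48332)*(-37299 + G(74)) = (-29098 + 48332)*(-37299 + 2) = 19234*(-37297) = -717370498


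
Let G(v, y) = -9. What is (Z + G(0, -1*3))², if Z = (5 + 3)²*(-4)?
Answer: 70225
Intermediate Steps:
Z = -256 (Z = 8²*(-4) = 64*(-4) = -256)
(Z + G(0, -1*3))² = (-256 - 9)² = (-265)² = 70225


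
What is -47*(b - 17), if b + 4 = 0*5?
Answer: 987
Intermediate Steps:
b = -4 (b = -4 + 0*5 = -4 + 0 = -4)
-47*(b - 17) = -47*(-4 - 17) = -47*(-21) = 987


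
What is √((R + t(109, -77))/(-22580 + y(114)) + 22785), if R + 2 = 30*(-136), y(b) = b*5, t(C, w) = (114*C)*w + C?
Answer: 5*√17694582938/4402 ≈ 151.09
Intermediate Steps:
t(C, w) = C + 114*C*w (t(C, w) = 114*C*w + C = C + 114*C*w)
y(b) = 5*b
R = -4082 (R = -2 + 30*(-136) = -2 - 4080 = -4082)
√((R + t(109, -77))/(-22580 + y(114)) + 22785) = √((-4082 + 109*(1 + 114*(-77)))/(-22580 + 5*114) + 22785) = √((-4082 + 109*(1 - 8778))/(-22580 + 570) + 22785) = √((-4082 + 109*(-8777))/(-22010) + 22785) = √((-4082 - 956693)*(-1/22010) + 22785) = √(-960775*(-1/22010) + 22785) = √(192155/4402 + 22785) = √(100491725/4402) = 5*√17694582938/4402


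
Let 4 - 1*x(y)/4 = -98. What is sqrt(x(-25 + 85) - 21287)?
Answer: I*sqrt(20879) ≈ 144.5*I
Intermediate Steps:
x(y) = 408 (x(y) = 16 - 4*(-98) = 16 + 392 = 408)
sqrt(x(-25 + 85) - 21287) = sqrt(408 - 21287) = sqrt(-20879) = I*sqrt(20879)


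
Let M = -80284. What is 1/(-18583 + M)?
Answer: -1/98867 ≈ -1.0115e-5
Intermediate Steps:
1/(-18583 + M) = 1/(-18583 - 80284) = 1/(-98867) = -1/98867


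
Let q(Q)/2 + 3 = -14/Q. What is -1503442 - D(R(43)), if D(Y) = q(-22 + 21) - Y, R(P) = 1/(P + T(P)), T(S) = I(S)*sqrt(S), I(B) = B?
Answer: -2715255985/1806 + sqrt(43)/1806 ≈ -1.5035e+6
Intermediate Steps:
q(Q) = -6 - 28/Q (q(Q) = -6 + 2*(-14/Q) = -6 - 28/Q)
T(S) = S**(3/2) (T(S) = S*sqrt(S) = S**(3/2))
R(P) = 1/(P + P**(3/2))
D(Y) = 22 - Y (D(Y) = (-6 - 28/(-22 + 21)) - Y = (-6 - 28/(-1)) - Y = (-6 - 28*(-1)) - Y = (-6 + 28) - Y = 22 - Y)
-1503442 - D(R(43)) = -1503442 - (22 - 1/(43 + 43**(3/2))) = -1503442 - (22 - 1/(43 + 43*sqrt(43))) = -1503442 + (-22 + 1/(43 + 43*sqrt(43))) = -1503464 + 1/(43 + 43*sqrt(43))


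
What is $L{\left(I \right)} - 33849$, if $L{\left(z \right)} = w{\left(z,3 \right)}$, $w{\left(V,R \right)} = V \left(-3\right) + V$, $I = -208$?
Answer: $-33433$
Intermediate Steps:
$w{\left(V,R \right)} = - 2 V$ ($w{\left(V,R \right)} = - 3 V + V = - 2 V$)
$L{\left(z \right)} = - 2 z$
$L{\left(I \right)} - 33849 = \left(-2\right) \left(-208\right) - 33849 = 416 - 33849 = -33433$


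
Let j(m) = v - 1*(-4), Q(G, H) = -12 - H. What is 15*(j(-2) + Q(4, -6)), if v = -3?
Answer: -75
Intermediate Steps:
j(m) = 1 (j(m) = -3 - 1*(-4) = -3 + 4 = 1)
15*(j(-2) + Q(4, -6)) = 15*(1 + (-12 - 1*(-6))) = 15*(1 + (-12 + 6)) = 15*(1 - 6) = 15*(-5) = -75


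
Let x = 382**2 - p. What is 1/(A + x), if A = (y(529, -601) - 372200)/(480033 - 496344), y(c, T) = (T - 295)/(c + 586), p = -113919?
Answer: 6062255/1575372860597 ≈ 3.8481e-6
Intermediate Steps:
y(c, T) = (-295 + T)/(586 + c)
x = 259843 (x = 382**2 - 1*(-113919) = 145924 + 113919 = 259843)
A = 138334632/6062255 (A = ((-295 - 601)/(586 + 529) - 372200)/(480033 - 496344) = (-896/1115 - 372200)/(-16311) = ((1/1115)*(-896) - 372200)*(-1/16311) = (-896/1115 - 372200)*(-1/16311) = -415003896/1115*(-1/16311) = 138334632/6062255 ≈ 22.819)
1/(A + x) = 1/(138334632/6062255 + 259843) = 1/(1575372860597/6062255) = 6062255/1575372860597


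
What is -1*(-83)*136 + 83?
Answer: 11371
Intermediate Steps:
-1*(-83)*136 + 83 = 83*136 + 83 = 11288 + 83 = 11371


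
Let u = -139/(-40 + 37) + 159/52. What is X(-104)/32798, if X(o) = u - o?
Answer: 23929/5116488 ≈ 0.0046768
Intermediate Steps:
u = 7705/156 (u = -139/(-3) + 159*(1/52) = -139*(-⅓) + 159/52 = 139/3 + 159/52 = 7705/156 ≈ 49.391)
X(o) = 7705/156 - o
X(-104)/32798 = (7705/156 - 1*(-104))/32798 = (7705/156 + 104)*(1/32798) = (23929/156)*(1/32798) = 23929/5116488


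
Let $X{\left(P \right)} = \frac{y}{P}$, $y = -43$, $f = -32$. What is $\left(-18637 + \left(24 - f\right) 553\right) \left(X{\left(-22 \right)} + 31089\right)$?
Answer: $\frac{766765121}{2} \approx 3.8338 \cdot 10^{8}$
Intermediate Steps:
$X{\left(P \right)} = - \frac{43}{P}$
$\left(-18637 + \left(24 - f\right) 553\right) \left(X{\left(-22 \right)} + 31089\right) = \left(-18637 + \left(24 - -32\right) 553\right) \left(- \frac{43}{-22} + 31089\right) = \left(-18637 + \left(24 + 32\right) 553\right) \left(\left(-43\right) \left(- \frac{1}{22}\right) + 31089\right) = \left(-18637 + 56 \cdot 553\right) \left(\frac{43}{22} + 31089\right) = \left(-18637 + 30968\right) \frac{684001}{22} = 12331 \cdot \frac{684001}{22} = \frac{766765121}{2}$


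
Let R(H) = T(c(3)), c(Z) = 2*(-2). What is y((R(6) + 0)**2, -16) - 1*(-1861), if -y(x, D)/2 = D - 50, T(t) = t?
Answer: 1993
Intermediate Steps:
c(Z) = -4
R(H) = -4
y(x, D) = 100 - 2*D (y(x, D) = -2*(D - 50) = -2*(-50 + D) = 100 - 2*D)
y((R(6) + 0)**2, -16) - 1*(-1861) = (100 - 2*(-16)) - 1*(-1861) = (100 + 32) + 1861 = 132 + 1861 = 1993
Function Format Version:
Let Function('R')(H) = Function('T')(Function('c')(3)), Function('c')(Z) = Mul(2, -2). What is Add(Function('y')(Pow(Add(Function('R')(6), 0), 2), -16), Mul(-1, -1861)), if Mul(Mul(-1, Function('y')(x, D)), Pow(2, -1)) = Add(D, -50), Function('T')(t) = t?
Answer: 1993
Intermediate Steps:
Function('c')(Z) = -4
Function('R')(H) = -4
Function('y')(x, D) = Add(100, Mul(-2, D)) (Function('y')(x, D) = Mul(-2, Add(D, -50)) = Mul(-2, Add(-50, D)) = Add(100, Mul(-2, D)))
Add(Function('y')(Pow(Add(Function('R')(6), 0), 2), -16), Mul(-1, -1861)) = Add(Add(100, Mul(-2, -16)), Mul(-1, -1861)) = Add(Add(100, 32), 1861) = Add(132, 1861) = 1993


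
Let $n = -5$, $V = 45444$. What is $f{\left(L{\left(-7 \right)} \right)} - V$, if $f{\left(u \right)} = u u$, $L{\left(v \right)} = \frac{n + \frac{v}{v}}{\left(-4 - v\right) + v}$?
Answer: $-45443$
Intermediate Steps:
$L{\left(v \right)} = 1$ ($L{\left(v \right)} = \frac{-5 + \frac{v}{v}}{\left(-4 - v\right) + v} = \frac{-5 + 1}{-4} = \left(-4\right) \left(- \frac{1}{4}\right) = 1$)
$f{\left(u \right)} = u^{2}$
$f{\left(L{\left(-7 \right)} \right)} - V = 1^{2} - 45444 = 1 - 45444 = -45443$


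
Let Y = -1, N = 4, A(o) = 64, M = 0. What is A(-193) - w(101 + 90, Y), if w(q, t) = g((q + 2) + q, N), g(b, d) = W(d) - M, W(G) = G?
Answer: 60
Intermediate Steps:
g(b, d) = d (g(b, d) = d - 1*0 = d + 0 = d)
w(q, t) = 4
A(-193) - w(101 + 90, Y) = 64 - 1*4 = 64 - 4 = 60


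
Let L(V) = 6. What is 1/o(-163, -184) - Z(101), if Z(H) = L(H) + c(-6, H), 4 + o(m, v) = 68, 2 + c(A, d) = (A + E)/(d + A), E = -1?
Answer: -23777/6080 ≈ -3.9107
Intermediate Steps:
c(A, d) = -2 + (-1 + A)/(A + d) (c(A, d) = -2 + (A - 1)/(d + A) = -2 + (-1 + A)/(A + d))
o(m, v) = 64 (o(m, v) = -4 + 68 = 64)
Z(H) = 6 + (5 - 2*H)/(-6 + H) (Z(H) = 6 + (-1 - 1*(-6) - 2*H)/(-6 + H) = 6 + (-1 + 6 - 2*H)/(-6 + H) = 6 + (5 - 2*H)/(-6 + H))
1/o(-163, -184) - Z(101) = 1/64 - (-31 + 4*101)/(-6 + 101) = 1/64 - (-31 + 404)/95 = 1/64 - 373/95 = -23777/6080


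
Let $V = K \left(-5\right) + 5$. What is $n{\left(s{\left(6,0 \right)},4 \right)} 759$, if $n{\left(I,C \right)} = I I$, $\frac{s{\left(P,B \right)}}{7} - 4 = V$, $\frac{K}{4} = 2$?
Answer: $35740551$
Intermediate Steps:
$K = 8$ ($K = 4 \cdot 2 = 8$)
$V = -35$ ($V = 8 \left(-5\right) + 5 = -40 + 5 = -35$)
$s{\left(P,B \right)} = -217$ ($s{\left(P,B \right)} = 28 + 7 \left(-35\right) = 28 - 245 = -217$)
$n{\left(I,C \right)} = I^{2}$
$n{\left(s{\left(6,0 \right)},4 \right)} 759 = \left(-217\right)^{2} \cdot 759 = 47089 \cdot 759 = 35740551$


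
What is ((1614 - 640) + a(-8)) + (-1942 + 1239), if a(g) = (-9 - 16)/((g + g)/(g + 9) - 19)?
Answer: 1902/7 ≈ 271.71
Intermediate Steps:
a(g) = -25/(-19 + 2*g/(9 + g)) (a(g) = -25/((2*g)/(9 + g) - 19) = -25/(2*g/(9 + g) - 19) = -25/(-19 + 2*g/(9 + g)))
((1614 - 640) + a(-8)) + (-1942 + 1239) = ((1614 - 640) + 25*(9 - 8)/(171 + 17*(-8))) + (-1942 + 1239) = (974 + 25*1/(171 - 136)) - 703 = (974 + 25*1/35) - 703 = (974 + 25*(1/35)*1) - 703 = (974 + 5/7) - 703 = 6823/7 - 703 = 1902/7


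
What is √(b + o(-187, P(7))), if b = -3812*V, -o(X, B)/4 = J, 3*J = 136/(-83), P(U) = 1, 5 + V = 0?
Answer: 2*√295468629/249 ≈ 138.07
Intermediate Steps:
V = -5 (V = -5 + 0 = -5)
J = -136/249 (J = (136/(-83))/3 = (136*(-1/83))/3 = (⅓)*(-136/83) = -136/249 ≈ -0.54618)
o(X, B) = 544/249 (o(X, B) = -4*(-136/249) = 544/249)
b = 19060 (b = -3812*(-5) = 19060)
√(b + o(-187, P(7))) = √(19060 + 544/249) = √(4746484/249) = 2*√295468629/249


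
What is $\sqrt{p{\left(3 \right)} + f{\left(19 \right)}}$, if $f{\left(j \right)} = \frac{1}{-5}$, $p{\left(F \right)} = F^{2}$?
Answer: $\frac{2 \sqrt{55}}{5} \approx 2.9665$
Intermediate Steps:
$f{\left(j \right)} = - \frac{1}{5}$
$\sqrt{p{\left(3 \right)} + f{\left(19 \right)}} = \sqrt{3^{2} - \frac{1}{5}} = \sqrt{9 - \frac{1}{5}} = \sqrt{\frac{44}{5}} = \frac{2 \sqrt{55}}{5}$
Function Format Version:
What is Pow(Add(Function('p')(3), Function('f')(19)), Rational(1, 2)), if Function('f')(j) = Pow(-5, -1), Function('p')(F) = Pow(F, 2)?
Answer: Mul(Rational(2, 5), Pow(55, Rational(1, 2))) ≈ 2.9665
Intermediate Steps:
Function('f')(j) = Rational(-1, 5)
Pow(Add(Function('p')(3), Function('f')(19)), Rational(1, 2)) = Pow(Add(Pow(3, 2), Rational(-1, 5)), Rational(1, 2)) = Pow(Add(9, Rational(-1, 5)), Rational(1, 2)) = Pow(Rational(44, 5), Rational(1, 2)) = Mul(Rational(2, 5), Pow(55, Rational(1, 2)))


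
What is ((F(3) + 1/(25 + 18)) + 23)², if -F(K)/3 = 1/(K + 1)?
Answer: 14676561/29584 ≈ 496.10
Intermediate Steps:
F(K) = -3/(1 + K) (F(K) = -3/(K + 1) = -3/(1 + K))
((F(3) + 1/(25 + 18)) + 23)² = ((-3/(1 + 3) + 1/(25 + 18)) + 23)² = ((-3/4 + 1/43) + 23)² = ((-3*¼ + 1/43) + 23)² = ((-¾ + 1/43) + 23)² = (-125/172 + 23)² = (3831/172)² = 14676561/29584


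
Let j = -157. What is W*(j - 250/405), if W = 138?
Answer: -587282/27 ≈ -21751.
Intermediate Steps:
W*(j - 250/405) = 138*(-157 - 250/405) = 138*(-157 - 250*1/405) = 138*(-157 - 50/81) = 138*(-12767/81) = -587282/27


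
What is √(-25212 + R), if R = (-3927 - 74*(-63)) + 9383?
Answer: I*√15094 ≈ 122.86*I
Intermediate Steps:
R = 10118 (R = (-3927 + 4662) + 9383 = 735 + 9383 = 10118)
√(-25212 + R) = √(-25212 + 10118) = √(-15094) = I*√15094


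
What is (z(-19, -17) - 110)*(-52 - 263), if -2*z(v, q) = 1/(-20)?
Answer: 277137/8 ≈ 34642.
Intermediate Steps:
z(v, q) = 1/40 (z(v, q) = -1/2/(-20) = -1/2*(-1/20) = 1/40)
(z(-19, -17) - 110)*(-52 - 263) = (1/40 - 110)*(-52 - 263) = -4399/40*(-315) = 277137/8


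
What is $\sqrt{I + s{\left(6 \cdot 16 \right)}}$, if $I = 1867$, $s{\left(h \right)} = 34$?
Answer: $\sqrt{1901} \approx 43.6$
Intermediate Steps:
$\sqrt{I + s{\left(6 \cdot 16 \right)}} = \sqrt{1867 + 34} = \sqrt{1901}$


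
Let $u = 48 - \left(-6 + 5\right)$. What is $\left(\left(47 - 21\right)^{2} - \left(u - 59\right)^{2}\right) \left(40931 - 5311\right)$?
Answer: $20517120$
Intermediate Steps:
$u = 49$ ($u = 48 - -1 = 48 + 1 = 49$)
$\left(\left(47 - 21\right)^{2} - \left(u - 59\right)^{2}\right) \left(40931 - 5311\right) = \left(\left(47 - 21\right)^{2} - \left(49 - 59\right)^{2}\right) \left(40931 - 5311\right) = \left(26^{2} - \left(-10\right)^{2}\right) 35620 = \left(676 - 100\right) 35620 = 576 \cdot 35620 = 20517120$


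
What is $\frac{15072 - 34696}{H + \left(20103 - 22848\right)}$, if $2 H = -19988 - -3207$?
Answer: $\frac{39248}{22271} \approx 1.7623$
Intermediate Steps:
$H = - \frac{16781}{2}$ ($H = \frac{-19988 - -3207}{2} = \frac{-19988 + 3207}{2} = \frac{1}{2} \left(-16781\right) = - \frac{16781}{2} \approx -8390.5$)
$\frac{15072 - 34696}{H + \left(20103 - 22848\right)} = \frac{15072 - 34696}{- \frac{16781}{2} + \left(20103 - 22848\right)} = - \frac{19624}{- \frac{16781}{2} - 2745} = - \frac{19624}{- \frac{22271}{2}} = \left(-19624\right) \left(- \frac{2}{22271}\right) = \frac{39248}{22271}$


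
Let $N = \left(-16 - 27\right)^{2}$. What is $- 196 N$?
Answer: $-362404$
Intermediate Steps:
$N = 1849$ ($N = \left(-43\right)^{2} = 1849$)
$- 196 N = \left(-196\right) 1849 = -362404$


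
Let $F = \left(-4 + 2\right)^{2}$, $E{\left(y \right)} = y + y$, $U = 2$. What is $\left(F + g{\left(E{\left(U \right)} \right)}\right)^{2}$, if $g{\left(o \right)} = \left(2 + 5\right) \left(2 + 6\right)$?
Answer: $3600$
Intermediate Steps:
$E{\left(y \right)} = 2 y$
$g{\left(o \right)} = 56$ ($g{\left(o \right)} = 7 \cdot 8 = 56$)
$F = 4$ ($F = \left(-2\right)^{2} = 4$)
$\left(F + g{\left(E{\left(U \right)} \right)}\right)^{2} = \left(4 + 56\right)^{2} = 60^{2} = 3600$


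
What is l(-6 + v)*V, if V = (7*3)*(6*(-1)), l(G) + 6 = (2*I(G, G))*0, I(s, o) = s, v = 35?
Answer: 756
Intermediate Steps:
l(G) = -6 (l(G) = -6 + (2*G)*0 = -6 + 0 = -6)
V = -126 (V = 21*(-6) = -126)
l(-6 + v)*V = -6*(-126) = 756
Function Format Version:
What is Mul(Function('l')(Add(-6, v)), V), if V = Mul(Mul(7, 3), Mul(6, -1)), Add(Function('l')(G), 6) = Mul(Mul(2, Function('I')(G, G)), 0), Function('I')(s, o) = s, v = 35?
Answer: 756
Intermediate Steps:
Function('l')(G) = -6 (Function('l')(G) = Add(-6, Mul(Mul(2, G), 0)) = Add(-6, 0) = -6)
V = -126 (V = Mul(21, -6) = -126)
Mul(Function('l')(Add(-6, v)), V) = Mul(-6, -126) = 756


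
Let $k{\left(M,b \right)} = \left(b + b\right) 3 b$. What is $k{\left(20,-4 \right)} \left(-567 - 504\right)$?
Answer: $-102816$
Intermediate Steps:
$k{\left(M,b \right)} = 6 b^{2}$ ($k{\left(M,b \right)} = 2 b 3 b = 6 b b = 6 b^{2}$)
$k{\left(20,-4 \right)} \left(-567 - 504\right) = 6 \left(-4\right)^{2} \left(-567 - 504\right) = 6 \cdot 16 \left(-1071\right) = 96 \left(-1071\right) = -102816$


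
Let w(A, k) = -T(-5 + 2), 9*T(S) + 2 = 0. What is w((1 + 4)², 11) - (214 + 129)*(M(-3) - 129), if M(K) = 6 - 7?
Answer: 401312/9 ≈ 44590.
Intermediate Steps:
M(K) = -1
T(S) = -2/9 (T(S) = -2/9 + (⅑)*0 = -2/9 + 0 = -2/9)
w(A, k) = 2/9 (w(A, k) = -1*(-2/9) = 2/9)
w((1 + 4)², 11) - (214 + 129)*(M(-3) - 129) = 2/9 - (214 + 129)*(-1 - 129) = 2/9 - 343*(-130) = 2/9 - 1*(-44590) = 2/9 + 44590 = 401312/9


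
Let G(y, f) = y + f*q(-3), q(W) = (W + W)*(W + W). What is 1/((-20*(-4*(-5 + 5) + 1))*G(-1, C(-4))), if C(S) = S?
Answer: 1/2900 ≈ 0.00034483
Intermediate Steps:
q(W) = 4*W² (q(W) = (2*W)*(2*W) = 4*W²)
G(y, f) = y + 36*f (G(y, f) = y + f*(4*(-3)²) = y + f*(4*9) = y + f*36 = y + 36*f)
1/((-20*(-4*(-5 + 5) + 1))*G(-1, C(-4))) = 1/((-20*(-4*(-5 + 5) + 1))*(-1 + 36*(-4))) = 1/((-20*(-4*0 + 1))*(-1 - 144)) = 1/(-20*(0 + 1)*(-145)) = 1/(-20*1*(-145)) = 1/(-20*(-145)) = 1/2900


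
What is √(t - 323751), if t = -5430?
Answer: I*√329181 ≈ 573.74*I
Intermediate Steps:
√(t - 323751) = √(-5430 - 323751) = √(-329181) = I*√329181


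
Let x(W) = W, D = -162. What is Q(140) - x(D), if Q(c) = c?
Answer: 302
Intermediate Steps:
Q(140) - x(D) = 140 - 1*(-162) = 140 + 162 = 302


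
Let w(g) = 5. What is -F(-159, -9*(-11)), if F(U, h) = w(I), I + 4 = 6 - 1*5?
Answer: -5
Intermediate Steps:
I = -3 (I = -4 + (6 - 1*5) = -4 + (6 - 5) = -4 + 1 = -3)
F(U, h) = 5
-F(-159, -9*(-11)) = -1*5 = -5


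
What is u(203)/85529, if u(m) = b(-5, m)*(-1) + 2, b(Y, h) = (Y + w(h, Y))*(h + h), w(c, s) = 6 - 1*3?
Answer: 814/85529 ≈ 0.0095172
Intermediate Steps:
w(c, s) = 3 (w(c, s) = 6 - 3 = 3)
b(Y, h) = 2*h*(3 + Y) (b(Y, h) = (Y + 3)*(h + h) = (3 + Y)*(2*h) = 2*h*(3 + Y))
u(m) = 2 + 4*m (u(m) = (2*m*(3 - 5))*(-1) + 2 = (2*m*(-2))*(-1) + 2 = -4*m*(-1) + 2 = 4*m + 2 = 2 + 4*m)
u(203)/85529 = (2 + 4*203)/85529 = (2 + 812)*(1/85529) = 814*(1/85529) = 814/85529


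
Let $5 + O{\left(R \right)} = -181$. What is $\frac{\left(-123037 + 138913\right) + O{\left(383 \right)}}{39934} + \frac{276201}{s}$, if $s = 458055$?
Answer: $\frac{1012038538}{1016220465} \approx 0.99588$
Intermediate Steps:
$O{\left(R \right)} = -186$ ($O{\left(R \right)} = -5 - 181 = -186$)
$\frac{\left(-123037 + 138913\right) + O{\left(383 \right)}}{39934} + \frac{276201}{s} = \frac{\left(-123037 + 138913\right) - 186}{39934} + \frac{276201}{458055} = \left(15876 - 186\right) \frac{1}{39934} + 276201 \cdot \frac{1}{458055} = 15690 \cdot \frac{1}{39934} + \frac{30689}{50895} = \frac{7845}{19967} + \frac{30689}{50895} = \frac{1012038538}{1016220465}$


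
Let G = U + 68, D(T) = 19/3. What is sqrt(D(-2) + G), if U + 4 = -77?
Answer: 2*I*sqrt(15)/3 ≈ 2.582*I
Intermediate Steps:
D(T) = 19/3 (D(T) = 19*(1/3) = 19/3)
U = -81 (U = -4 - 77 = -81)
G = -13 (G = -81 + 68 = -13)
sqrt(D(-2) + G) = sqrt(19/3 - 13) = sqrt(-20/3) = 2*I*sqrt(15)/3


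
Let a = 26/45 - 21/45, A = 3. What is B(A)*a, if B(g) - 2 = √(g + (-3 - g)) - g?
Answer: -⅑ + I*√3/9 ≈ -0.11111 + 0.19245*I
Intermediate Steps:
a = ⅑ (a = 26*(1/45) - 21*1/45 = 26/45 - 7/15 = ⅑ ≈ 0.11111)
B(g) = 2 - g + I*√3 (B(g) = 2 + (√(g + (-3 - g)) - g) = 2 + (√(-3) - g) = 2 + (I*√3 - g) = 2 + (-g + I*√3) = 2 - g + I*√3)
B(A)*a = (2 - 1*3 + I*√3)*(⅑) = (2 - 3 + I*√3)*(⅑) = (-1 + I*√3)*(⅑) = -⅑ + I*√3/9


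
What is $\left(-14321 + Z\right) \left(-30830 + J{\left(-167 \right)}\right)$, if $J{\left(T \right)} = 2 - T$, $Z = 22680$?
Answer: $-256295299$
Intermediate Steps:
$\left(-14321 + Z\right) \left(-30830 + J{\left(-167 \right)}\right) = \left(-14321 + 22680\right) \left(-30830 + \left(2 - -167\right)\right) = 8359 \left(-30830 + \left(2 + 167\right)\right) = 8359 \left(-30830 + 169\right) = 8359 \left(-30661\right) = -256295299$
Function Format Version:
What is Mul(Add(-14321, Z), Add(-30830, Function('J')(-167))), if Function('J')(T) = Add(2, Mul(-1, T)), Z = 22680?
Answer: -256295299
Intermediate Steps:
Mul(Add(-14321, Z), Add(-30830, Function('J')(-167))) = Mul(Add(-14321, 22680), Add(-30830, Add(2, Mul(-1, -167)))) = Mul(8359, Add(-30830, Add(2, 167))) = Mul(8359, Add(-30830, 169)) = Mul(8359, -30661) = -256295299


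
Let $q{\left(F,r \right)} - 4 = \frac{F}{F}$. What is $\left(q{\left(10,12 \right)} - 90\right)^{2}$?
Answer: $7225$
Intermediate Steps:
$q{\left(F,r \right)} = 5$ ($q{\left(F,r \right)} = 4 + \frac{F}{F} = 4 + 1 = 5$)
$\left(q{\left(10,12 \right)} - 90\right)^{2} = \left(5 - 90\right)^{2} = \left(-85\right)^{2} = 7225$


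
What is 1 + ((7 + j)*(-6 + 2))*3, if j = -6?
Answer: -11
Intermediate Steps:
1 + ((7 + j)*(-6 + 2))*3 = 1 + ((7 - 6)*(-6 + 2))*3 = 1 + (1*(-4))*3 = 1 - 4*3 = 1 - 12 = -11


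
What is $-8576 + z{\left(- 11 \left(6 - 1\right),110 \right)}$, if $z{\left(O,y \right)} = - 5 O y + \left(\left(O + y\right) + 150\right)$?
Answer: $21879$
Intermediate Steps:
$z{\left(O,y \right)} = 150 + O + y - 5 O y$ ($z{\left(O,y \right)} = - 5 O y + \left(150 + O + y\right) = 150 + O + y - 5 O y$)
$-8576 + z{\left(- 11 \left(6 - 1\right),110 \right)} = -8576 + \left(150 - 11 \left(6 - 1\right) + 110 - 5 \left(- 11 \left(6 - 1\right)\right) 110\right) = -8576 + \left(150 - 55 + 110 - 5 \left(\left(-11\right) 5\right) 110\right) = -8576 + \left(150 - 55 + 110 - \left(-275\right) 110\right) = -8576 + \left(150 - 55 + 110 + 30250\right) = -8576 + 30455 = 21879$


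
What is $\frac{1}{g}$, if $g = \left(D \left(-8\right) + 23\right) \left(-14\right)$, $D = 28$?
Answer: $\frac{1}{2814} \approx 0.00035537$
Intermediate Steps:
$g = 2814$ ($g = \left(28 \left(-8\right) + 23\right) \left(-14\right) = \left(-224 + 23\right) \left(-14\right) = \left(-201\right) \left(-14\right) = 2814$)
$\frac{1}{g} = \frac{1}{2814}$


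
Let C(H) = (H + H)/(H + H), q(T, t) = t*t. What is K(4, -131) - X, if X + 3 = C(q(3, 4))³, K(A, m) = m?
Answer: -129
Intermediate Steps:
q(T, t) = t²
C(H) = 1 (C(H) = (2*H)/((2*H)) = (1/(2*H))*(2*H) = 1)
X = -2 (X = -3 + 1³ = -3 + 1 = -2)
K(4, -131) - X = -131 - 1*(-2) = -131 + 2 = -129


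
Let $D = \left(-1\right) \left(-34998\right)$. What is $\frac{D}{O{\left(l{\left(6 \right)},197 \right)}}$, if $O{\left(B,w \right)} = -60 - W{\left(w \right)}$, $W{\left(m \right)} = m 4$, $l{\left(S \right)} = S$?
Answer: $- \frac{17499}{424} \approx -41.271$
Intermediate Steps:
$W{\left(m \right)} = 4 m$
$O{\left(B,w \right)} = -60 - 4 w$
$D = 34998$
$\frac{D}{O{\left(l{\left(6 \right)},197 \right)}} = \frac{34998}{-60 - 788} = \frac{34998}{-848} = 34998 \left(- \frac{1}{848}\right) = - \frac{17499}{424}$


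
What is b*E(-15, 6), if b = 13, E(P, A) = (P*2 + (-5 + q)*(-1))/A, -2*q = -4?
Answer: -117/2 ≈ -58.500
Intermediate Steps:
q = 2 (q = -1/2*(-4) = 2)
E(P, A) = (3 + 2*P)/A (E(P, A) = (P*2 + (-5 + 2)*(-1))/A = (2*P - 3*(-1))/A = (2*P + 3)/A = (3 + 2*P)/A)
b*E(-15, 6) = 13*((3 + 2*(-15))/6) = 13*((3 - 30)/6) = 13*((1/6)*(-27)) = 13*(-9/2) = -117/2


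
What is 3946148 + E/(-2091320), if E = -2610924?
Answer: 2063165211571/522830 ≈ 3.9461e+6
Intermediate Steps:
3946148 + E/(-2091320) = 3946148 - 2610924/(-2091320) = 3946148 - 2610924*(-1/2091320) = 3946148 + 652731/522830 = 2063165211571/522830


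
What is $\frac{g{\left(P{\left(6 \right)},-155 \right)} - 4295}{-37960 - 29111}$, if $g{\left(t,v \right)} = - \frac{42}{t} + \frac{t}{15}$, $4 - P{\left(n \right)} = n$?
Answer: $\frac{64112}{1006065} \approx 0.063725$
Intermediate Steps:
$P{\left(n \right)} = 4 - n$
$g{\left(t,v \right)} = - \frac{42}{t} + \frac{t}{15}$ ($g{\left(t,v \right)} = - \frac{42}{t} + t \frac{1}{15} = - \frac{42}{t} + \frac{t}{15}$)
$\frac{g{\left(P{\left(6 \right)},-155 \right)} - 4295}{-37960 - 29111} = \frac{\left(- \frac{42}{4 - 6} + \frac{4 - 6}{15}\right) - 4295}{-37960 - 29111} = \frac{\left(- \frac{42}{4 - 6} + \frac{4 - 6}{15}\right) - 4295}{-67071} = \left(\left(- \frac{42}{-2} + \frac{1}{15} \left(-2\right)\right) - 4295\right) \left(- \frac{1}{67071}\right) = \left(\left(\left(-42\right) \left(- \frac{1}{2}\right) - \frac{2}{15}\right) - 4295\right) \left(- \frac{1}{67071}\right) = \left(\left(21 - \frac{2}{15}\right) - 4295\right) \left(- \frac{1}{67071}\right) = \left(\frac{313}{15} - 4295\right) \left(- \frac{1}{67071}\right) = \left(- \frac{64112}{15}\right) \left(- \frac{1}{67071}\right) = \frac{64112}{1006065}$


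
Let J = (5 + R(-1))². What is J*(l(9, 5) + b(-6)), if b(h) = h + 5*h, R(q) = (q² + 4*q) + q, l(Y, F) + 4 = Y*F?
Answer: 5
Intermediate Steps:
l(Y, F) = -4 + F*Y (l(Y, F) = -4 + Y*F = -4 + F*Y)
R(q) = q² + 5*q
J = 1 (J = (5 - (5 - 1))² = (5 - 1*4)² = (5 - 4)² = 1² = 1)
b(h) = 6*h
J*(l(9, 5) + b(-6)) = 1*((-4 + 5*9) + 6*(-6)) = 1*((-4 + 45) - 36) = 1*(41 - 36) = 1*5 = 5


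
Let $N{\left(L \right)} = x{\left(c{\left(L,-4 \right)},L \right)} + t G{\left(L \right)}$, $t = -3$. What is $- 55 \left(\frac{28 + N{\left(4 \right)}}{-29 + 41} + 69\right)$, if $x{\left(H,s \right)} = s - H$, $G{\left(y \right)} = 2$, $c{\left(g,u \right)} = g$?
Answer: $- \frac{23375}{6} \approx -3895.8$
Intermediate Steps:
$N{\left(L \right)} = -6$ ($N{\left(L \right)} = \left(L - L\right) - 6 = 0 - 6 = -6$)
$- 55 \left(\frac{28 + N{\left(4 \right)}}{-29 + 41} + 69\right) = - 55 \left(\frac{28 - 6}{-29 + 41} + 69\right) = - 55 \left(\frac{22}{12} + 69\right) = - 55 \left(22 \cdot \frac{1}{12} + 69\right) = - 55 \left(\frac{11}{6} + 69\right) = \left(-55\right) \frac{425}{6} = - \frac{23375}{6}$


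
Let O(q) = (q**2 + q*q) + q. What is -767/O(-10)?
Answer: -767/190 ≈ -4.0368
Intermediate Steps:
O(q) = q + 2*q**2 (O(q) = (q**2 + q**2) + q = 2*q**2 + q = q + 2*q**2)
-767/O(-10) = -767*(-1/(10*(1 + 2*(-10)))) = -767*(-1/(10*(1 - 20))) = -767/((-10*(-19))) = -767/190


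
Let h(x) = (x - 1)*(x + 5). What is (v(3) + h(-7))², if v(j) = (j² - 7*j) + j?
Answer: 49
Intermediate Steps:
v(j) = j² - 6*j
h(x) = (-1 + x)*(5 + x)
(v(3) + h(-7))² = (3*(-6 + 3) + (-5 + (-7)² + 4*(-7)))² = (3*(-3) + (-5 + 49 - 28))² = (-9 + 16)² = 7² = 49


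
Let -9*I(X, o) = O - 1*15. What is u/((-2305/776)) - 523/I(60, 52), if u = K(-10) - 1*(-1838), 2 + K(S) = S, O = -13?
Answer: -50524963/64540 ≈ -782.85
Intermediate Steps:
K(S) = -2 + S
I(X, o) = 28/9 (I(X, o) = -(-13 - 1*15)/9 = -(-13 - 15)/9 = -1/9*(-28) = 28/9)
u = 1826 (u = (-2 - 10) - 1*(-1838) = -12 + 1838 = 1826)
u/((-2305/776)) - 523/I(60, 52) = 1826/((-2305/776)) - 523/28/9 = 1826/((-2305*1/776)) - 523*9/28 = 1826/(-2305/776) - 4707/28 = 1826*(-776/2305) - 4707/28 = -1416976/2305 - 4707/28 = -50524963/64540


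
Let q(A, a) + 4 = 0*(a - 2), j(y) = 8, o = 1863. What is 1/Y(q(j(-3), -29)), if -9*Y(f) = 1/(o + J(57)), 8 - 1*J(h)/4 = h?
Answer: -15003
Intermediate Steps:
J(h) = 32 - 4*h
q(A, a) = -4 (q(A, a) = -4 + 0*(a - 2) = -4 + 0*(-2 + a) = -4 + 0 = -4)
Y(f) = -1/15003 (Y(f) = -1/(9*(1863 + (32 - 4*57))) = -1/(9*(1863 + (32 - 228))) = -1/(9*(1863 - 196)) = -⅑/1667 = -⅑*1/1667 = -1/15003)
1/Y(q(j(-3), -29)) = 1/(-1/15003) = -15003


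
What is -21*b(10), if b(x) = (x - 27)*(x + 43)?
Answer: 18921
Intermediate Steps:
b(x) = (-27 + x)*(43 + x)
-21*b(10) = -21*(-1161 + 10**2 + 16*10) = -21*(-1161 + 100 + 160) = -21*(-901) = 18921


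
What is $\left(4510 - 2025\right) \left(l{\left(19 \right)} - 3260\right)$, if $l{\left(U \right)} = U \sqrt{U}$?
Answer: $-8101100 + 47215 \sqrt{19} \approx -7.8953 \cdot 10^{6}$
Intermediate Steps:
$l{\left(U \right)} = U^{\frac{3}{2}}$
$\left(4510 - 2025\right) \left(l{\left(19 \right)} - 3260\right) = \left(4510 - 2025\right) \left(19^{\frac{3}{2}} - 3260\right) = 2485 \left(19 \sqrt{19} - 3260\right) = 2485 \left(-3260 + 19 \sqrt{19}\right) = -8101100 + 47215 \sqrt{19}$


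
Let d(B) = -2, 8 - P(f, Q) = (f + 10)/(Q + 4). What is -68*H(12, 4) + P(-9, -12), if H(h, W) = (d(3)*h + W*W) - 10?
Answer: 9857/8 ≈ 1232.1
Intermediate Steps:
P(f, Q) = 8 - (10 + f)/(4 + Q) (P(f, Q) = 8 - (f + 10)/(Q + 4) = 8 - (10 + f)/(4 + Q))
H(h, W) = -10 + W² - 2*h (H(h, W) = (-2*h + W*W) - 10 = (-2*h + W²) - 10 = (W² - 2*h) - 10 = -10 + W² - 2*h)
-68*H(12, 4) + P(-9, -12) = -68*(-10 + 4² - 2*12) + (22 - 1*(-9) + 8*(-12))/(4 - 12) = -68*(-10 + 16 - 24) + (22 + 9 - 96)/(-8) = -68*(-18) - ⅛*(-65) = 1224 + 65/8 = 9857/8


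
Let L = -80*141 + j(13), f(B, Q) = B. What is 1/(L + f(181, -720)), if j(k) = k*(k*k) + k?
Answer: -1/8889 ≈ -0.00011250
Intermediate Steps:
j(k) = k + k³ (j(k) = k*k² + k = k³ + k = k + k³)
L = -9070 (L = -80*141 + (13 + 13³) = -11280 + (13 + 2197) = -11280 + 2210 = -9070)
1/(L + f(181, -720)) = 1/(-9070 + 181) = 1/(-8889) = -1/8889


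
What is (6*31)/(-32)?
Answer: -93/16 ≈ -5.8125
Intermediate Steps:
(6*31)/(-32) = 186*(-1/32) = -93/16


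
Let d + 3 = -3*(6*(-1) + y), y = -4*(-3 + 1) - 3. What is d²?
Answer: 0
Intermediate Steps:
y = 5 (y = -4*(-2) - 3 = 8 - 3 = 5)
d = 0 (d = -3 - 3*(6*(-1) + 5) = -3 - 3*(-6 + 5) = -3 - 3*(-1) = -3 + 3 = 0)
d² = 0² = 0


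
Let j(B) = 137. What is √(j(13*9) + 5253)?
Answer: 7*√110 ≈ 73.417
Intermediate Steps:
√(j(13*9) + 5253) = √(137 + 5253) = √5390 = 7*√110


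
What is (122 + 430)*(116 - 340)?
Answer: -123648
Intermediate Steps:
(122 + 430)*(116 - 340) = 552*(-224) = -123648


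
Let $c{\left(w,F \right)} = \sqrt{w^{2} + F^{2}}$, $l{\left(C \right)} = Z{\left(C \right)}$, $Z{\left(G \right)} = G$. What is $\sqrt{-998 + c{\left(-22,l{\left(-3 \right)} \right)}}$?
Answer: $\sqrt{-998 + \sqrt{493}} \approx 31.238 i$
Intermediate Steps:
$l{\left(C \right)} = C$
$c{\left(w,F \right)} = \sqrt{F^{2} + w^{2}}$
$\sqrt{-998 + c{\left(-22,l{\left(-3 \right)} \right)}} = \sqrt{-998 + \sqrt{\left(-3\right)^{2} + \left(-22\right)^{2}}} = \sqrt{-998 + \sqrt{9 + 484}} = \sqrt{-998 + \sqrt{493}}$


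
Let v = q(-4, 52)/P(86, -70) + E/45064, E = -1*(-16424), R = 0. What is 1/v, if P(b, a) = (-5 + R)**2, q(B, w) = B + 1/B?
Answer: 563300/109539 ≈ 5.1425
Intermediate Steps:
P(b, a) = 25 (P(b, a) = (-5 + 0)**2 = (-5)**2 = 25)
E = 16424
v = 109539/563300 (v = (-4 + 1/(-4))/25 + 16424/45064 = (-4 - 1/4)*(1/25) + 16424*(1/45064) = -17/4*1/25 + 2053/5633 = -17/100 + 2053/5633 = 109539/563300 ≈ 0.19446)
1/v = 1/(109539/563300) = 563300/109539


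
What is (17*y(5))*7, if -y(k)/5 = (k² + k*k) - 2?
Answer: -28560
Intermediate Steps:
y(k) = 10 - 10*k² (y(k) = -5*((k² + k*k) - 2) = -5*((k² + k²) - 2) = -5*(2*k² - 2) = -5*(-2 + 2*k²) = 10 - 10*k²)
(17*y(5))*7 = (17*(10 - 10*5²))*7 = (17*(10 - 10*25))*7 = (17*(10 - 250))*7 = (17*(-240))*7 = -4080*7 = -28560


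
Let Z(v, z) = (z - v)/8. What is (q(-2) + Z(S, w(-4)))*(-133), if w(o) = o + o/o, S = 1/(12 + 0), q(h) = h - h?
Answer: 4921/96 ≈ 51.260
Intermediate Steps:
q(h) = 0
S = 1/12 ≈ 0.083333
w(o) = 1 + o (w(o) = o + 1 = 1 + o)
Z(v, z) = -v/8 + z/8 (Z(v, z) = (z - v)*(⅛) = -v/8 + z/8)
(q(-2) + Z(S, w(-4)))*(-133) = (0 + (-⅛*1/12 + (1 - 4)/8))*(-133) = (0 + (-1/96 + (⅛)*(-3)))*(-133) = (0 + (-1/96 - 3/8))*(-133) = (0 - 37/96)*(-133) = -37/96*(-133) = 4921/96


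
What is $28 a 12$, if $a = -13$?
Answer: $-4368$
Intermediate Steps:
$28 a 12 = 28 \left(-13\right) 12 = \left(-364\right) 12 = -4368$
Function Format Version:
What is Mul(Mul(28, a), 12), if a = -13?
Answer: -4368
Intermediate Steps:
Mul(Mul(28, a), 12) = Mul(Mul(28, -13), 12) = Mul(-364, 12) = -4368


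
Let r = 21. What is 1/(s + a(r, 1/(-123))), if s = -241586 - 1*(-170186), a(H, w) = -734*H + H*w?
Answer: -41/3559381 ≈ -1.1519e-5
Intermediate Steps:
s = -71400 (s = -241586 + 170186 = -71400)
1/(s + a(r, 1/(-123))) = 1/(-71400 + 21*(-734 + 1/(-123))) = 1/(-71400 + 21*(-734 - 1/123)) = 1/(-71400 + 21*(-90283/123)) = 1/(-71400 - 631981/41) = 1/(-3559381/41) = -41/3559381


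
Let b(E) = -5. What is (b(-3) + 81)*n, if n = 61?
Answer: 4636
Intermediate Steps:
(b(-3) + 81)*n = (-5 + 81)*61 = 76*61 = 4636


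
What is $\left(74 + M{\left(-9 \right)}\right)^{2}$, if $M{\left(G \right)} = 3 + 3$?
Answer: $6400$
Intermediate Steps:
$M{\left(G \right)} = 6$
$\left(74 + M{\left(-9 \right)}\right)^{2} = \left(74 + 6\right)^{2} = 80^{2} = 6400$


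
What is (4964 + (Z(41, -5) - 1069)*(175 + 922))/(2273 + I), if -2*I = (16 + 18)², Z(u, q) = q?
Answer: -1173214/1695 ≈ -692.16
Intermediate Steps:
I = -578 (I = -(16 + 18)²/2 = -½*34² = -½*1156 = -578)
(4964 + (Z(41, -5) - 1069)*(175 + 922))/(2273 + I) = (4964 + (-5 - 1069)*(175 + 922))/(2273 - 578) = (4964 - 1074*1097)/1695 = (4964 - 1178178)*(1/1695) = -1173214*1/1695 = -1173214/1695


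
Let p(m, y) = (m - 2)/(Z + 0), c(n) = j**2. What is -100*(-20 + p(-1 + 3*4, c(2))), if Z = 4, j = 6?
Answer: 1775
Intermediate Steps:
c(n) = 36 (c(n) = 6**2 = 36)
p(m, y) = -1/2 + m/4 (p(m, y) = (m - 2)/(4 + 0) = (-2 + m)/4 = (-2 + m)*(1/4) = -1/2 + m/4)
-100*(-20 + p(-1 + 3*4, c(2))) = -100*(-20 + (-1/2 + (-1 + 3*4)/4)) = -100*(-20 + (-1/2 + (-1 + 12)/4)) = -100*(-20 + (-1/2 + (1/4)*11)) = -100*(-20 + (-1/2 + 11/4)) = -100*(-20 + 9/4) = -100*(-71/4) = 1775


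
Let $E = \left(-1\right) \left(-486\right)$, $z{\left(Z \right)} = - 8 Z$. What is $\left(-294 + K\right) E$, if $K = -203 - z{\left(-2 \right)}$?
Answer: $-249318$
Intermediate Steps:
$K = -219$ ($K = -203 - \left(-8\right) \left(-2\right) = -203 - 16 = -219$)
$E = 486$
$\left(-294 + K\right) E = \left(-294 - 219\right) 486 = \left(-513\right) 486 = -249318$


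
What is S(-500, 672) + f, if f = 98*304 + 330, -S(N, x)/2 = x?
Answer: 28778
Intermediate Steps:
S(N, x) = -2*x
f = 30122 (f = 29792 + 330 = 30122)
S(-500, 672) + f = -2*672 + 30122 = -1344 + 30122 = 28778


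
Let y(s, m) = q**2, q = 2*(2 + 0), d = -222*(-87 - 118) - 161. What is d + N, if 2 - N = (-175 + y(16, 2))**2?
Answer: 20070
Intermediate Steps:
d = 45349 (d = -222*(-205) - 161 = 45510 - 161 = 45349)
q = 4 (q = 2*2 = 4)
y(s, m) = 16 (y(s, m) = 4**2 = 16)
N = -25279 (N = 2 - (-175 + 16)**2 = 2 - 1*(-159)**2 = 2 - 1*25281 = 2 - 25281 = -25279)
d + N = 45349 - 25279 = 20070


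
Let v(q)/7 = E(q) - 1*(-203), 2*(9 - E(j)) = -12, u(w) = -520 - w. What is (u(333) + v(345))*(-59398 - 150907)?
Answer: -141535265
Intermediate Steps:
E(j) = 15 (E(j) = 9 - ½*(-12) = 9 + 6 = 15)
v(q) = 1526 (v(q) = 7*(15 - 1*(-203)) = 7*(15 + 203) = 7*218 = 1526)
(u(333) + v(345))*(-59398 - 150907) = ((-520 - 1*333) + 1526)*(-59398 - 150907) = ((-520 - 333) + 1526)*(-210305) = (-853 + 1526)*(-210305) = 673*(-210305) = -141535265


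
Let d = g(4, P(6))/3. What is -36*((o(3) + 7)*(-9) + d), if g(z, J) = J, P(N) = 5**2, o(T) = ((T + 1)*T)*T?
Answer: 13632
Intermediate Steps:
o(T) = T**2*(1 + T) (o(T) = ((1 + T)*T)*T = (T*(1 + T))*T = T**2*(1 + T))
P(N) = 25
d = 25/3 ≈ 8.3333
-36*((o(3) + 7)*(-9) + d) = -36*((3**2*(1 + 3) + 7)*(-9) + 25/3) = -36*((9*4 + 7)*(-9) + 25/3) = -36*((36 + 7)*(-9) + 25/3) = -36*(43*(-9) + 25/3) = -36*(-387 + 25/3) = -36*(-1136/3) = 13632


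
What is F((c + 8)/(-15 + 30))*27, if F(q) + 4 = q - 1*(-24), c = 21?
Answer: 2961/5 ≈ 592.20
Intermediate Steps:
F(q) = 20 + q (F(q) = -4 + (q - 1*(-24)) = -4 + (q + 24) = -4 + (24 + q) = 20 + q)
F((c + 8)/(-15 + 30))*27 = (20 + (21 + 8)/(-15 + 30))*27 = (20 + 29/15)*27 = (329/15)*27 = 2961/5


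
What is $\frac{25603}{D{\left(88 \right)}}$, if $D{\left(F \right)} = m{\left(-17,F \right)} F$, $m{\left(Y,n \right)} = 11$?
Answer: $\frac{25603}{968} \approx 26.449$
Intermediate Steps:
$D{\left(F \right)} = 11 F$
$\frac{25603}{D{\left(88 \right)}} = \frac{25603}{11 \cdot 88} = \frac{25603}{968}$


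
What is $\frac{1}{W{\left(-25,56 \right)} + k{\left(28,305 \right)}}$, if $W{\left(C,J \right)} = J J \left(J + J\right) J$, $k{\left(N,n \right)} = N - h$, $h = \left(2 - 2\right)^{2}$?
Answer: $\frac{1}{19669020} \approx 5.0841 \cdot 10^{-8}$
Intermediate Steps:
$h = 0$ ($h = 0^{2} = 0$)
$k{\left(N,n \right)} = N$ ($k{\left(N,n \right)} = N - 0 = N + 0 = N$)
$W{\left(C,J \right)} = 2 J^{4}$ ($W{\left(C,J \right)} = J^{2} \cdot 2 J J = J^{2} \cdot 2 J^{2} = 2 J^{4}$)
$\frac{1}{W{\left(-25,56 \right)} + k{\left(28,305 \right)}} = \frac{1}{2 \cdot 56^{4} + 28} = \frac{1}{2 \cdot 9834496 + 28} = \frac{1}{19668992 + 28} = \frac{1}{19669020}$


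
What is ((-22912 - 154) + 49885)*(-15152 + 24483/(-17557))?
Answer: -7135145254393/17557 ≈ -4.0640e+8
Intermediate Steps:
((-22912 - 154) + 49885)*(-15152 + 24483/(-17557)) = (-23066 + 49885)*(-15152 + 24483*(-1/17557)) = 26819*(-15152 - 24483/17557) = 26819*(-266048147/17557) = -7135145254393/17557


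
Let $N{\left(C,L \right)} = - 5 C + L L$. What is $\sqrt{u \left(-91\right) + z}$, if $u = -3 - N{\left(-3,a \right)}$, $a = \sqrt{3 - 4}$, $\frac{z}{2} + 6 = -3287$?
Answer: $i \sqrt{5039} \approx 70.986 i$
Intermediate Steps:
$z = -6586$ ($z = -12 + 2 \left(-3287\right) = -12 - 6574 = -6586$)
$a = i$ ($a = \sqrt{-1} = i \approx 1.0 i$)
$N{\left(C,L \right)} = L^{2} - 5 C$ ($N{\left(C,L \right)} = - 5 C + L^{2} = L^{2} - 5 C$)
$u = -17$ ($u = -3 - \left(i^{2} - -15\right) = -3 - \left(-1 + 15\right) = -3 - 14 = -17$)
$\sqrt{u \left(-91\right) + z} = \sqrt{\left(-17\right) \left(-91\right) - 6586} = \sqrt{1547 - 6586} = \sqrt{-5039} = i \sqrt{5039}$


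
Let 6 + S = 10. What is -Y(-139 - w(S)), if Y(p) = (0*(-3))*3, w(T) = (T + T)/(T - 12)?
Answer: 0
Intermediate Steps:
S = 4 (S = -6 + 10 = 4)
w(T) = 2*T/(-12 + T) (w(T) = (2*T)/(-12 + T) = 2*T/(-12 + T))
Y(p) = 0 (Y(p) = 0*3 = 0)
-Y(-139 - w(S)) = -1*0 = 0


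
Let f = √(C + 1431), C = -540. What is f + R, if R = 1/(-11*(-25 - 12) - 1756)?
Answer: -1/1349 + 9*√11 ≈ 29.849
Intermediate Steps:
f = 9*√11 (f = √(-540 + 1431) = √891 = 9*√11 ≈ 29.850)
R = -1/1349 (R = 1/(-11*(-37) - 1756) = 1/(407 - 1756) = 1/(-1349) = -1/1349 ≈ -0.00074129)
f + R = 9*√11 - 1/1349 = -1/1349 + 9*√11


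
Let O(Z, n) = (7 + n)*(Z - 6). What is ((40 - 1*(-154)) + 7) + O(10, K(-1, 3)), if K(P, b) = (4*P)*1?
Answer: 213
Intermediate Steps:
K(P, b) = 4*P
O(Z, n) = (-6 + Z)*(7 + n) (O(Z, n) = (7 + n)*(-6 + Z) = (-6 + Z)*(7 + n))
((40 - 1*(-154)) + 7) + O(10, K(-1, 3)) = ((40 - 1*(-154)) + 7) + (-42 - 24*(-1) + 7*10 + 10*(4*(-1))) = ((40 + 154) + 7) + (-42 - 6*(-4) + 70 + 10*(-4)) = (194 + 7) + (-42 + 24 + 70 - 40) = 201 + 12 = 213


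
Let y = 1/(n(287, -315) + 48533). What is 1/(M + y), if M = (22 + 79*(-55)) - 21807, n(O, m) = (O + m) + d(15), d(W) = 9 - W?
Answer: -48499/1267278869 ≈ -3.8270e-5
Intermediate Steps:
n(O, m) = -6 + O + m (n(O, m) = (O + m) + (9 - 1*15) = (O + m) + (9 - 15) = (O + m) - 6 = -6 + O + m)
M = -26130 (M = (22 - 4345) - 21807 = -4323 - 21807 = -26130)
y = 1/48499 (y = 1/((-6 + 287 - 315) + 48533) = 1/(-34 + 48533) = 1/48499 ≈ 2.0619e-5)
1/(M + y) = 1/(-26130 + 1/48499) = 1/(-1267278869/48499) = -48499/1267278869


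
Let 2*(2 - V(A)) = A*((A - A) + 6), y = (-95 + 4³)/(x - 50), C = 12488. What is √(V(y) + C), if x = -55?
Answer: √15299165/35 ≈ 111.75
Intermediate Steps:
y = 31/105 (y = (-95 + 4³)/(-55 - 50) = (-95 + 64)/(-105) = -31*(-1/105) = 31/105 ≈ 0.29524)
V(A) = 2 - 3*A (V(A) = 2 - A*((A - A) + 6)/2 = 2 - A*(0 + 6)/2 = 2 - A*6/2 = 2 - 3*A)
√(V(y) + C) = √((2 - 3*31/105) + 12488) = √((2 - 31/35) + 12488) = √(39/35 + 12488) = √(437119/35) = √15299165/35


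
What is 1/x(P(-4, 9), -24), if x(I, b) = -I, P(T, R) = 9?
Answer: -1/9 ≈ -0.11111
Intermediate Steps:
1/x(P(-4, 9), -24) = 1/(-1*9) = 1/(-9) = -1/9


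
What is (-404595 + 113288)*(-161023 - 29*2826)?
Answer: 70780900939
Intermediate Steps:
(-404595 + 113288)*(-161023 - 29*2826) = -291307*(-161023 - 81954) = -291307*(-242977) = 70780900939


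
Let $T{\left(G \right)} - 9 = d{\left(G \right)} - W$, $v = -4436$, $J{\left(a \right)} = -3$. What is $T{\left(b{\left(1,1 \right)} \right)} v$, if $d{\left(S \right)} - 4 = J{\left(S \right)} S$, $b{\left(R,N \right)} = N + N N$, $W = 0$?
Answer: $-31052$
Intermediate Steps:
$b{\left(R,N \right)} = N + N^{2}$
$d{\left(S \right)} = 4 - 3 S$
$T{\left(G \right)} = 13 - 3 G$ ($T{\left(G \right)} = 9 - \left(-4 + 3 G\right) = 13 - 3 G$)
$T{\left(b{\left(1,1 \right)} \right)} v = \left(13 - 3 \cdot 1 \left(1 + 1\right)\right) \left(-4436\right) = \left(13 - 3 \cdot 1 \cdot 2\right) \left(-4436\right) = \left(13 - 6\right) \left(-4436\right) = 7 \left(-4436\right) = -31052$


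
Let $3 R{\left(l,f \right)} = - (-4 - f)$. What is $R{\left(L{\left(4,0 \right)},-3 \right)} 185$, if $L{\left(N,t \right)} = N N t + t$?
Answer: $\frac{185}{3} \approx 61.667$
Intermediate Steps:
$L{\left(N,t \right)} = t + t N^{2}$ ($L{\left(N,t \right)} = N^{2} t + t = t N^{2} + t = t + t N^{2}$)
$R{\left(l,f \right)} = \frac{4}{3} + \frac{f}{3}$ ($R{\left(l,f \right)} = \frac{\left(-1\right) \left(-4 - f\right)}{3} = \frac{4 + f}{3} = \frac{4}{3} + \frac{f}{3}$)
$R{\left(L{\left(4,0 \right)},-3 \right)} 185 = \left(\frac{4}{3} + \frac{1}{3} \left(-3\right)\right) 185 = \left(\frac{4}{3} - 1\right) 185 = \frac{1}{3} \cdot 185 = \frac{185}{3}$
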